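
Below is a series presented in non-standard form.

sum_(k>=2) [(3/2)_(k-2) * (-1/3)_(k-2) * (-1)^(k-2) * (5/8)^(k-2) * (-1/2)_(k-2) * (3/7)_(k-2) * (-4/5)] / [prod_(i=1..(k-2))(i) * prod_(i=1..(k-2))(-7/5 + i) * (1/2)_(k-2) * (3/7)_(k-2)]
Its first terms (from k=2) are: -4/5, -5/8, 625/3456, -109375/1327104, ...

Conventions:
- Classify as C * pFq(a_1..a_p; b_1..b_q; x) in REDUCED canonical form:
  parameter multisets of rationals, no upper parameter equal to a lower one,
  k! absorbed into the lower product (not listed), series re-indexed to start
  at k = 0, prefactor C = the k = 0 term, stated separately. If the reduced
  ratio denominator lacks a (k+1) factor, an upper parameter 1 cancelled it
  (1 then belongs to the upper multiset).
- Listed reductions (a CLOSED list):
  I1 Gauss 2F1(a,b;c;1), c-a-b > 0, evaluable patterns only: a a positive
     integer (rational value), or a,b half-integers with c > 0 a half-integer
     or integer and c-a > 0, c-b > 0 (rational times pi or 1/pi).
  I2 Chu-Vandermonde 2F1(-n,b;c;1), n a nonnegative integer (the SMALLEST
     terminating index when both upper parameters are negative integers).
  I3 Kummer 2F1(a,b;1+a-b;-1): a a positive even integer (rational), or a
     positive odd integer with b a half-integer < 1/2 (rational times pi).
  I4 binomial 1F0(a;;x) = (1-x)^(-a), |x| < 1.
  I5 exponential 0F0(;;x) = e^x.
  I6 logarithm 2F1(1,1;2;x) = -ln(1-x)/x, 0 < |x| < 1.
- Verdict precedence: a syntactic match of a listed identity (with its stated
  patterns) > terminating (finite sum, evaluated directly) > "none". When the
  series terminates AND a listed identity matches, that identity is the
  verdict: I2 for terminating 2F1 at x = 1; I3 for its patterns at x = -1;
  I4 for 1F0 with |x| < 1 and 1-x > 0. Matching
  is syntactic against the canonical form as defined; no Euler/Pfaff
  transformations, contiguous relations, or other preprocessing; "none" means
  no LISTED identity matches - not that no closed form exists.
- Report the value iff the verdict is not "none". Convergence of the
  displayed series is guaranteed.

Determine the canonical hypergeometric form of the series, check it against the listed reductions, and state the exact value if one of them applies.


Canonical form: C = -4/5 times 3F2 with upper {-1/2, -1/3, 3/2}, lower {-2/5, 1/2}, x = -5/8. Verdict: none. Every listed pattern misses the 3F2 form at -5/8, upper {-1/2, -1/3, 3/2}.

Key step: with t_0 = -4/5, the lower running product (C = -4/5) is a rising factorial.
Step ratio: r(k) = (-5/8) * (k-1/2) (k-1/3) (k+3/2) / [(k-2/5) (k+1/2) (k+1)] - poly over poly, x = (-5/8) from leading terms; C = -4/5 at k = 0.


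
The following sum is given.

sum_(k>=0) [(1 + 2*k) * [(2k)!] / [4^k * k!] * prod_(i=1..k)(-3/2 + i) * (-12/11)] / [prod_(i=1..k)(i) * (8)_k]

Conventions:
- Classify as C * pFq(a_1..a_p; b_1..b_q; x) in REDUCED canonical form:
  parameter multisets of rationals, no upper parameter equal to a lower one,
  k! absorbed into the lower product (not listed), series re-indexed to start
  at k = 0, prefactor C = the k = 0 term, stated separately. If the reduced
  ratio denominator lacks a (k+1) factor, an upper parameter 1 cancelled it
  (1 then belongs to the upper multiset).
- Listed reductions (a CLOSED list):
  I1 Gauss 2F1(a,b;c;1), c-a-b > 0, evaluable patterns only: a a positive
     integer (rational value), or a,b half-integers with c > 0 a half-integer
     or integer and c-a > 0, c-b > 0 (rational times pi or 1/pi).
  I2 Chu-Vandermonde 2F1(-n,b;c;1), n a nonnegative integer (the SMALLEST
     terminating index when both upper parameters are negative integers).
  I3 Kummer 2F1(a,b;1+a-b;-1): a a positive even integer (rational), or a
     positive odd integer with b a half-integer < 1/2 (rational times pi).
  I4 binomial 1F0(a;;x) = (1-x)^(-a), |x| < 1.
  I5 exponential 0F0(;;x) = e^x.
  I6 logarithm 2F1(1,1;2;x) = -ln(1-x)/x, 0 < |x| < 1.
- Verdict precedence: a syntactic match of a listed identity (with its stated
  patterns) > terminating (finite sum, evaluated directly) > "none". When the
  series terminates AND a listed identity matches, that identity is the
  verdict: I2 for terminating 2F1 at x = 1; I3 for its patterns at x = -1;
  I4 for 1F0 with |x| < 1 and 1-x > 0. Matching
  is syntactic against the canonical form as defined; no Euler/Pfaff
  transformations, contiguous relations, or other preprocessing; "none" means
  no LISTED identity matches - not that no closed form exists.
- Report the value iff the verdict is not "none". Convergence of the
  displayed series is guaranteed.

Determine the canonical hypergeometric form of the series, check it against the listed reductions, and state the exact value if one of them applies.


Reduced: x = 1, 2F1, upper = {-1/2, 3/2}, lower = {8}, C = -12/11. Verdict: Gauss's theorem I1 (half-integer case) matches (x = 1; upper {-1/2, 3/2} half-integers, c = 8 in the evaluable pattern). Value: (-16777216/5450445) / pi.

Key observation: with t_0 = -12/11, the (2k+1) factor (C = -12/11, x = 1) shifts (1/2)_k to (3/2)_k.
Term ratio: r(k) = 1 * (k-1/2) (k+3/2) / [(k+8) (k+1)] - poly over poly, x = 1 from leading terms; C = -12/11 at k = 0.


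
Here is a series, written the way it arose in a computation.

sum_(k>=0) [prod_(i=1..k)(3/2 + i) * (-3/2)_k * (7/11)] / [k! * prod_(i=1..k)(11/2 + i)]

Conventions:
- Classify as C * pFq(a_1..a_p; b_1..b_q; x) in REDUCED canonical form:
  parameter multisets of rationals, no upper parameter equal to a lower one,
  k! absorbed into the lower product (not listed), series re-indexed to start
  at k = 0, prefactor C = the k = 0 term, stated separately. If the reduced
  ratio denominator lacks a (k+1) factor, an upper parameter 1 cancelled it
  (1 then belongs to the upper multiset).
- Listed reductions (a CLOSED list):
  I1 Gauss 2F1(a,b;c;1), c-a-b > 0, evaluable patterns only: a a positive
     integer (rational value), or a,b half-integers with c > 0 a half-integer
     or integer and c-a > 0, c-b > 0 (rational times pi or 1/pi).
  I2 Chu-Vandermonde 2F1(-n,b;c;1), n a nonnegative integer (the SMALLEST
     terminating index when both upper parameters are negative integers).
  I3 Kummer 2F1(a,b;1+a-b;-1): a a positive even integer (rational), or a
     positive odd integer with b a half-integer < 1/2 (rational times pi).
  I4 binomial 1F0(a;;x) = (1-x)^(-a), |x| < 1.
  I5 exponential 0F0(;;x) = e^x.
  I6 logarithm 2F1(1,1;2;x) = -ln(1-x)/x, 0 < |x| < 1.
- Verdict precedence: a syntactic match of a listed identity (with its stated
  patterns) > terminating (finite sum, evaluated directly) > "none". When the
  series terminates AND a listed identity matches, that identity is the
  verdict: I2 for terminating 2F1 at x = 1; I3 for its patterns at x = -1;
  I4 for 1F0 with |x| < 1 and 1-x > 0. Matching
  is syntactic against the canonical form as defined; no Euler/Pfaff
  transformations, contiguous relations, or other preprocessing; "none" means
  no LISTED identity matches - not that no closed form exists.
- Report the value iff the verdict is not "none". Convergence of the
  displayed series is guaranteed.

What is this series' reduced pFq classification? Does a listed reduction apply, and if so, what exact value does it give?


Canonical form: C = 7/11 times 2F1 with upper {-3/2, 5/2}, lower {13/2}, x = 1. Verdict: Gauss (I1, half-integer pattern) fires (x = 1; upper {-3/2, 5/2} half-integers, c = 13/2 in the evaluable pattern). Exact value: (6615/65536) * pi.

Key step: from the first term 7/11: the lower running product (C = 7/11, x = 1) is a rising factorial.
Consecutive-term ratio: r(k) = 1 * (k-3/2) (k+5/2) / [(k+13/2) (k+1)] ; factor over Q: parameters, x = 1, and C = 7/11.


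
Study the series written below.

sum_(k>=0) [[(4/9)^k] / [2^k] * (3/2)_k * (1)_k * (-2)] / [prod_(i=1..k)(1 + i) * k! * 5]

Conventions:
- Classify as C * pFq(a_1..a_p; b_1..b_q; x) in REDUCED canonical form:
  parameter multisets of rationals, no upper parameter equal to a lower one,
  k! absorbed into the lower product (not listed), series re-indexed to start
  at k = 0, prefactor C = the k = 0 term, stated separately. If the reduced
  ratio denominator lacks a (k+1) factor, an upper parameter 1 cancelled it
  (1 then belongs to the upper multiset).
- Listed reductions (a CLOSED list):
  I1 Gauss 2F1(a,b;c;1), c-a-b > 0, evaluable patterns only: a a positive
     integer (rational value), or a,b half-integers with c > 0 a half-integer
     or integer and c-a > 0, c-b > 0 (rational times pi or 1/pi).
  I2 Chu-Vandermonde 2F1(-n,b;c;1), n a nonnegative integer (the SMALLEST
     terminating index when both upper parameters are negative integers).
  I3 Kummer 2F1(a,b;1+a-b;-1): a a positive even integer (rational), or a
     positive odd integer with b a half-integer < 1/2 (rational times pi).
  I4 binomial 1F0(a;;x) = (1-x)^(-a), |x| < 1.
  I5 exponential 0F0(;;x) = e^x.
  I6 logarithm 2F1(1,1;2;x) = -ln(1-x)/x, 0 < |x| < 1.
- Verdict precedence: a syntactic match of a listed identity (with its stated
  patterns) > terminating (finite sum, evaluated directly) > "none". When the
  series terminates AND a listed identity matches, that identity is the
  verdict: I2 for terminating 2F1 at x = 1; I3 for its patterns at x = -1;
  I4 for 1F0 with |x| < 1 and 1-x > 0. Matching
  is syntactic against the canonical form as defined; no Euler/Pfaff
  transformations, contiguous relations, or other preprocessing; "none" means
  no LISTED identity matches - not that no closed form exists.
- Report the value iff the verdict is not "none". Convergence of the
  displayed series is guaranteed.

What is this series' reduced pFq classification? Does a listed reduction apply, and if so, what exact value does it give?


With C = -2/5: the canonical form is 2F1(1, 3/2; 2; 2/9). Verdict: none - this 2F1 at x = 2/9 matches no listed pattern, and upper {1, 3/2} holds no stopper.

Structural cue: from the first term -2/5: the lower running product (C = -2/5, x = 2/9) is a rising factorial.
Step ratio: r(k) = (2/9) * (k+1) (k+3/2) / [(k+2) (k+1)] - rational in k. x = (2/9); t_0 = -2/5; negate the roots.


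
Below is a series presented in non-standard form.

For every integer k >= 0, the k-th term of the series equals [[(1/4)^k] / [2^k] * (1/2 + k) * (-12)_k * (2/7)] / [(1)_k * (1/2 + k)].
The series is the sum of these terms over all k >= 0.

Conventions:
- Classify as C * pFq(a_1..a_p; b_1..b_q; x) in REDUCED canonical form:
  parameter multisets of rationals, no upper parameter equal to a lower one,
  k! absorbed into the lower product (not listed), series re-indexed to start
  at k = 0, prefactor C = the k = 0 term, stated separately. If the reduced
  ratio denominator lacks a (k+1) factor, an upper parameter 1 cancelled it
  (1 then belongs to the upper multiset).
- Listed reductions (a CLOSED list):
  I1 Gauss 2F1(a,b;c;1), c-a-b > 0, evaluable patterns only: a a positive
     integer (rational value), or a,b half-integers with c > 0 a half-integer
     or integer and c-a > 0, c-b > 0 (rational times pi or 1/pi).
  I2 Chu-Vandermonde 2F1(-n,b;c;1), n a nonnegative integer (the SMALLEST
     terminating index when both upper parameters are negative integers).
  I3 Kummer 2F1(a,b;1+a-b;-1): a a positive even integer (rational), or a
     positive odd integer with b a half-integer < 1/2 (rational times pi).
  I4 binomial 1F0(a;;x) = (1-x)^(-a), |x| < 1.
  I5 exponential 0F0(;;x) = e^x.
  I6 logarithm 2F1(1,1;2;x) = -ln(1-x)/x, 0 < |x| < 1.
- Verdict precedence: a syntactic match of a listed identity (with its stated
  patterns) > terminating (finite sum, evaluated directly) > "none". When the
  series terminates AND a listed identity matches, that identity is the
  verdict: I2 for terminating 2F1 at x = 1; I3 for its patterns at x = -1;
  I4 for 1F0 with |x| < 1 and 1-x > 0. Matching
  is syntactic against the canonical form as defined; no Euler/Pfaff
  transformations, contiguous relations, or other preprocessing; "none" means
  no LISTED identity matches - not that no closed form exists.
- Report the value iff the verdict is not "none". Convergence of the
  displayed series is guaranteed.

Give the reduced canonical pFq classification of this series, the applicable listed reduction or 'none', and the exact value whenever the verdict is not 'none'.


At argument 1/8: a 1F0 with upper {-12}, lower {-}, scaled by C = 2/7. Verdict (x = 1/8): the I4 binomial reduction applies (the 1F0 binomial series: exponent 12, x = 1/8). Exact value: 1977326743/34359738368.

Structural cue: with t_0 = 2/7, (1)_k (C = 2/7, x = 1/8) is k! itself.
Term ratio: r(k) = (1/8) * (k-12) / [(k+1)] - poly over poly, x = (1/8) from leading terms; C = 2/7 at k = 0.


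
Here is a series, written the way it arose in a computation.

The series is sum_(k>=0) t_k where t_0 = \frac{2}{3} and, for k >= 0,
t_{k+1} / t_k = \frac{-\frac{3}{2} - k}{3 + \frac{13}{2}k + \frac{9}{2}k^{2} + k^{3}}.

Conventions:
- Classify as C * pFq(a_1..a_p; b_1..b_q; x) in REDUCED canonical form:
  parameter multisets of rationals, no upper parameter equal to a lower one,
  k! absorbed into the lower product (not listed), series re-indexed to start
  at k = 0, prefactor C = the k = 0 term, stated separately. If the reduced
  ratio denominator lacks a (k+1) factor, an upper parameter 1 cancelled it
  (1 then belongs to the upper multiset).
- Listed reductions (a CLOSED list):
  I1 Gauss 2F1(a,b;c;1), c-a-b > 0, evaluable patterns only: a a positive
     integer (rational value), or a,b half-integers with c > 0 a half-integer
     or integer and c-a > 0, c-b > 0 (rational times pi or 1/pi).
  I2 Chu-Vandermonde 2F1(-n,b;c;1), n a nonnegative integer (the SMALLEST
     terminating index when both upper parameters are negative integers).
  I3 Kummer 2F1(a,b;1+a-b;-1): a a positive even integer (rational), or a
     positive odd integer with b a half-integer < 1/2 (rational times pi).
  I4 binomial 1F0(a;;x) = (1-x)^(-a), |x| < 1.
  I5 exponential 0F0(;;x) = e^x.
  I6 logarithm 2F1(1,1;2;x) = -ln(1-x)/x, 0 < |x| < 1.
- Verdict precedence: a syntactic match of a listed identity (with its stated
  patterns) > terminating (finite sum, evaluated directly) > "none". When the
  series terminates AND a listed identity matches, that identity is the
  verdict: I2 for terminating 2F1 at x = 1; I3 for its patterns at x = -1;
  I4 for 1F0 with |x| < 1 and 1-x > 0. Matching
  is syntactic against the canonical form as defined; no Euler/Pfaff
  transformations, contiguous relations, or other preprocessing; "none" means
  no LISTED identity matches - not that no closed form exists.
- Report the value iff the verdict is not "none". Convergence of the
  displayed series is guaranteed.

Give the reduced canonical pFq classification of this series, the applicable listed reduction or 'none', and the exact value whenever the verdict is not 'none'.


At argument -1: a 0F1 with upper {-}, lower {2}, scaled by C = \frac{2}{3}. Verdict: none - at argument -1 the multisets {-} ; {2} match no listed identity.

Key step: t_0 being \frac{2}{3}, cancel k + 3/2 from the displayed ratio first; then C = 2/3.
Term ratio: r(k) = -1 * 1 / [(k+2) (k+1)] ; factor over Q: parameters, x = -1, and C = \frac{2}{3}.


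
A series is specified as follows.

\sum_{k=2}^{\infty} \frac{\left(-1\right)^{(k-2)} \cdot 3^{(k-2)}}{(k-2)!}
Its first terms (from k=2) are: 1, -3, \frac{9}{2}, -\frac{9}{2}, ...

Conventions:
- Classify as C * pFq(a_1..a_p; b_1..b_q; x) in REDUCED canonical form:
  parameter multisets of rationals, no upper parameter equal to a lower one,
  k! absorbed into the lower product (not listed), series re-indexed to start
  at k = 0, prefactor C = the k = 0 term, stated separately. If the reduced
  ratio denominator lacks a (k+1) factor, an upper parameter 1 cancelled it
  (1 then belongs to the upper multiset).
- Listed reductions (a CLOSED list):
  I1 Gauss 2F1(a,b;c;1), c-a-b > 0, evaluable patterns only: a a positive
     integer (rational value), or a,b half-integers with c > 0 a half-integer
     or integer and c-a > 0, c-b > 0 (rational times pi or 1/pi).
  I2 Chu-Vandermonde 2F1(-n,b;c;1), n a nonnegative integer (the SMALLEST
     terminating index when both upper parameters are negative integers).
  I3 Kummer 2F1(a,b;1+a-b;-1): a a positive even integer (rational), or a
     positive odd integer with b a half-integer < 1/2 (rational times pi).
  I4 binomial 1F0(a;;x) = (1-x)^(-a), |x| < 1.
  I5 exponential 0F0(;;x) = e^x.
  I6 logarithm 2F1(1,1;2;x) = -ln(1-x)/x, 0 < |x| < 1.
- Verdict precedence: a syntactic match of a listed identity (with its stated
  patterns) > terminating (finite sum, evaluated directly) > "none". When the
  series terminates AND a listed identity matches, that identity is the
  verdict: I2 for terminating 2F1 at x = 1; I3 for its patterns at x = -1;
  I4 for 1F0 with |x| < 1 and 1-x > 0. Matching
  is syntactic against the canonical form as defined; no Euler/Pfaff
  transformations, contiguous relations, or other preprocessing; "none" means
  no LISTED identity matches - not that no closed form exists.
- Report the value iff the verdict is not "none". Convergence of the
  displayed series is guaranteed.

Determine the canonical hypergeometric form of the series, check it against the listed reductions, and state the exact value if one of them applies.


Classification (C = 1): 0F0 with upper {-}, lower {-}, argument x = -3. Verdict: the I5 exponential reduction fires (the 0F0 exponential series at x = -3). Value: e^{-3}.

Key observation: x = -3 and the (-1)^k factor (prefactor 1) folds into the argument's sign.
Consecutive-term ratio: r(k) = -3 * 1 / [(k+1)] - rational in k. x = -3; t_0 = 1; negate the roots.


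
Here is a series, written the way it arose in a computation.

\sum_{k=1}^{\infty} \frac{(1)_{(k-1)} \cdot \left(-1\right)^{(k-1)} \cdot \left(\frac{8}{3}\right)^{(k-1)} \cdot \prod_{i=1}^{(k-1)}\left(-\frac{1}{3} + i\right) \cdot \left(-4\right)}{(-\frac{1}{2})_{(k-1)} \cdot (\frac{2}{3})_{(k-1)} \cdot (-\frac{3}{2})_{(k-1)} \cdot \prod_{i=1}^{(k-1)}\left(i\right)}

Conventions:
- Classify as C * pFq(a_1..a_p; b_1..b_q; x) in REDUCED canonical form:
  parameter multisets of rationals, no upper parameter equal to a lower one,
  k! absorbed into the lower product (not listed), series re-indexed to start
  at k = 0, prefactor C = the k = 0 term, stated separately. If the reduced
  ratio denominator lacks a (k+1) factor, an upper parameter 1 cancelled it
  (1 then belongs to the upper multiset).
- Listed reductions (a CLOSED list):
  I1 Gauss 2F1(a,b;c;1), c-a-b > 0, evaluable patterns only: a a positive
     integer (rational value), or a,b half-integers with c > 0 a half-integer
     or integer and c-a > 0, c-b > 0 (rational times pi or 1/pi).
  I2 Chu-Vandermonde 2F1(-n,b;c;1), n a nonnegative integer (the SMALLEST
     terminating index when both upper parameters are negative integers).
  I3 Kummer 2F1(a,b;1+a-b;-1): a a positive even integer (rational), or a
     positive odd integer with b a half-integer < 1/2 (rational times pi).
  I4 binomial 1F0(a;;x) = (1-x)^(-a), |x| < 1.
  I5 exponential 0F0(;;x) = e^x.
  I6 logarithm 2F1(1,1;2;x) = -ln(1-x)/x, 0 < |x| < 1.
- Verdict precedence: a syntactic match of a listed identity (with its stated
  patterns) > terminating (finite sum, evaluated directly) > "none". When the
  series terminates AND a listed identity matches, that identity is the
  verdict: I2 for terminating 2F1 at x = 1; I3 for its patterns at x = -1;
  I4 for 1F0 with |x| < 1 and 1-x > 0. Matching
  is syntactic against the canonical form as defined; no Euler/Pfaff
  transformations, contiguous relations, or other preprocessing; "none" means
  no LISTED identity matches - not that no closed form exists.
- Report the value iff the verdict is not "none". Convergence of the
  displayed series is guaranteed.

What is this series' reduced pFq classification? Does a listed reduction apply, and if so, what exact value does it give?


Structural cue: x = -\frac{8}{3} and the product of the first k integers (prefactor -4) is k!.
Adjacent-term ratio: r(k) = -\frac{8}{3} * (k+1) / [(k-\frac{3}{2}) (k-\frac{1}{2}) (k+1)] - rational in k. x = -\frac{8}{3}; t_0 = -4; negate the roots.

x = -\frac{8}{3} here; the reduced form reads 1F2, upper {1}, lower {-\frac{3}{2}, -\frac{1}{2}}, C = -4. Verdict: none (x = -\frac{8}{3}): each listed identity misses the multisets {1} ; {-\frac{3}{2}, -\frac{1}{2}}.


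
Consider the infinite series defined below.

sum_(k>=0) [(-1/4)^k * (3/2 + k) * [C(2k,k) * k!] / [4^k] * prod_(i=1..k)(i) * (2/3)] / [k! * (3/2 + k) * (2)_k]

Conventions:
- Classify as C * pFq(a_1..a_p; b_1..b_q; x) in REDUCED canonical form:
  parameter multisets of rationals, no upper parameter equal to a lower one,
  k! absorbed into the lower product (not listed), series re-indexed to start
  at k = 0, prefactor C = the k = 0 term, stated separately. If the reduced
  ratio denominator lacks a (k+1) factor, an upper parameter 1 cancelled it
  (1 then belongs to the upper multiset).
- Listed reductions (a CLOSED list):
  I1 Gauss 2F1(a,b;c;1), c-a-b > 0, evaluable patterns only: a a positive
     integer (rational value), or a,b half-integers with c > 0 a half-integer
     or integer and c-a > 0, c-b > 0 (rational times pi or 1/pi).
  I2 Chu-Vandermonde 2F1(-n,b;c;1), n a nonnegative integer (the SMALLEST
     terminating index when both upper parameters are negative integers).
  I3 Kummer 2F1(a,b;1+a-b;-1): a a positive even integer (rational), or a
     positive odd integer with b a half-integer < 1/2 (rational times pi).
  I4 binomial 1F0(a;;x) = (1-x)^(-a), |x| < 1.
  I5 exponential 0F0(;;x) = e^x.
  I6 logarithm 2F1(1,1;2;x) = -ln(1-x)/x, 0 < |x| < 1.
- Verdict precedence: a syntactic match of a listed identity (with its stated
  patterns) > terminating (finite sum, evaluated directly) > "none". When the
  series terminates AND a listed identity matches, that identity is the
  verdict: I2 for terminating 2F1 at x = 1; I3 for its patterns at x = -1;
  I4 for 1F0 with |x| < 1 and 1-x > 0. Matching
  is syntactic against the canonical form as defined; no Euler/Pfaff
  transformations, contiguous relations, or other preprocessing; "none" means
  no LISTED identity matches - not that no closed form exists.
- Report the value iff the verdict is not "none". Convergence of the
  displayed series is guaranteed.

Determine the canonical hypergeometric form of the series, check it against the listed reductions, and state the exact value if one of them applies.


The tell: with t_0 = 2/3, striking the common factor k + 3/2 reduces the term (C = 2/3).
Consecutive-term ratio: r(k) = (-1/4) * (k+1/2) (k+1) / [(k+2) (k+1)] - poly over poly, x = (-1/4) from leading terms; C = 2/3 at k = 0.

Reduced: x = -1/4, 2F1, upper = {1/2, 1}, lower = {2}, C = 2/3. Verdict: none. A 2F1 with upper {1/2, 1} fits none of I1-I6 at x = -1/4; the sum runs forever.


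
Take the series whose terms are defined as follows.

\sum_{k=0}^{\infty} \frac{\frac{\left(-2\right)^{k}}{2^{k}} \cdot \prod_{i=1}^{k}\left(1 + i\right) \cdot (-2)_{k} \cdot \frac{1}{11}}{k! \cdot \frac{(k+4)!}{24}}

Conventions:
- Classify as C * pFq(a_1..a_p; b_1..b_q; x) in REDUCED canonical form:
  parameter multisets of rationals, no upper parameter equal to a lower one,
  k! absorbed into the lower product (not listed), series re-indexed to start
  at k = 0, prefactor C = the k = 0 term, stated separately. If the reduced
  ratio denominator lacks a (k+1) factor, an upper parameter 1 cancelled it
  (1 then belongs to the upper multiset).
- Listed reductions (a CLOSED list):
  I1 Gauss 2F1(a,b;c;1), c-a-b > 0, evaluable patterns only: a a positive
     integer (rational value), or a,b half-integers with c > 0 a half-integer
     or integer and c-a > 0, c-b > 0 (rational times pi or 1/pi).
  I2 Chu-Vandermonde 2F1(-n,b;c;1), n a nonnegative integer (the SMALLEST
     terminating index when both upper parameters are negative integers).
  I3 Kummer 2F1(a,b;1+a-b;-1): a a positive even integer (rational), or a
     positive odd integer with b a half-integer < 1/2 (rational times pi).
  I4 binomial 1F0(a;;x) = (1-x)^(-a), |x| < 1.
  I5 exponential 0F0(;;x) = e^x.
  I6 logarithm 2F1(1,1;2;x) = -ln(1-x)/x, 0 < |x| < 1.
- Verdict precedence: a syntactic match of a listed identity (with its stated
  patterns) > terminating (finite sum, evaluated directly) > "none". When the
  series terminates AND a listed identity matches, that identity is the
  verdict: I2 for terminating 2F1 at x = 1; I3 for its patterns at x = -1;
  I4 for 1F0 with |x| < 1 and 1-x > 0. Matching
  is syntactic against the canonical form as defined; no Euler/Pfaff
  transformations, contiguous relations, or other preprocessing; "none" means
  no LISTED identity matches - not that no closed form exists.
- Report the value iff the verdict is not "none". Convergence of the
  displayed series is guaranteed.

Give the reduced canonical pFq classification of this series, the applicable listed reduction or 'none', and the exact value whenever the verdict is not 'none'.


The tell: with t_0 = \frac{1}{11}, the two k-th powers (prefactor 1/11) combine into one argument.
Consecutive-term ratio: r(k) = -1 * (k-2) (k+2) / [(k+5) (k+1)] - rational in k. x = -1; t_0 = \frac{1}{11}; negate the roots.

Prefactor \frac{1}{11}, argument -1: 2F1 with upper {-2, 2} over lower {5}. Verdict: Kummer (I3) matches (x = -1; c = 5 equals 1+a-b for upper {-2, 2}: listed pattern). Exact value: \frac{2}{11}.


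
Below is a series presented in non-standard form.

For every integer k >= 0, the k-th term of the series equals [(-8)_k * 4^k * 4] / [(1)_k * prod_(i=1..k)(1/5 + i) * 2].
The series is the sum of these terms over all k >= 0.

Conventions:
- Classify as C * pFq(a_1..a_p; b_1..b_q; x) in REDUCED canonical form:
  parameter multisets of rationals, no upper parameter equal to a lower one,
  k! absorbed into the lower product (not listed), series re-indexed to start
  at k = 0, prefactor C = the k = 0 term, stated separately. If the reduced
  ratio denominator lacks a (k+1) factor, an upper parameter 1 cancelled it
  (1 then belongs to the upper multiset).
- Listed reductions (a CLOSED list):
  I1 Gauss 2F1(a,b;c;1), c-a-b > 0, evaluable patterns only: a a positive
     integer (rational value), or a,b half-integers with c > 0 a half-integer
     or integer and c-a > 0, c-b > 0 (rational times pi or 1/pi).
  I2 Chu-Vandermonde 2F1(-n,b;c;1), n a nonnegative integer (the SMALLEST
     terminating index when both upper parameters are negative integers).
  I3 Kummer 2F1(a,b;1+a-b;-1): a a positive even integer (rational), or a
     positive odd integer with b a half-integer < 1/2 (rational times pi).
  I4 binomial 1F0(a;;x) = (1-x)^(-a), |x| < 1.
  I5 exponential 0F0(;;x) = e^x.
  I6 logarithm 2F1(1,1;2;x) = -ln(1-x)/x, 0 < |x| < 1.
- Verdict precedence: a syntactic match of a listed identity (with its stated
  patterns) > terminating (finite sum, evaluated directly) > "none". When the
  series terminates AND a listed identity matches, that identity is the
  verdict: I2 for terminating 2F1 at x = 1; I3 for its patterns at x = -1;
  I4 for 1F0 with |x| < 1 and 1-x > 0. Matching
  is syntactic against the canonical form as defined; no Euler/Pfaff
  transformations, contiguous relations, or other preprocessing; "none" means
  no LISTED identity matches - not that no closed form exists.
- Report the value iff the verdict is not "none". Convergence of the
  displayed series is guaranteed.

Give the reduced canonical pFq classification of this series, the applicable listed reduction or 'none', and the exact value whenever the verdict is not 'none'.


Classification (C = 2): 1F1 with upper {-8}, lower {6/5}, argument x = 4. Verdict: terminating - no listed pattern fits, but -8 in the upper list cuts the series at k = 8; direct evaluation. Sum: -19061774/14721993.

Key step: x = 4 and (1)_k (prefactor 2) is k! itself.
Term ratio: r(k) = 4 * (k-8) / [(k+6/5) (k+1)] - rational in k, leading ratio 4; with t_0 = 2, classification follows.


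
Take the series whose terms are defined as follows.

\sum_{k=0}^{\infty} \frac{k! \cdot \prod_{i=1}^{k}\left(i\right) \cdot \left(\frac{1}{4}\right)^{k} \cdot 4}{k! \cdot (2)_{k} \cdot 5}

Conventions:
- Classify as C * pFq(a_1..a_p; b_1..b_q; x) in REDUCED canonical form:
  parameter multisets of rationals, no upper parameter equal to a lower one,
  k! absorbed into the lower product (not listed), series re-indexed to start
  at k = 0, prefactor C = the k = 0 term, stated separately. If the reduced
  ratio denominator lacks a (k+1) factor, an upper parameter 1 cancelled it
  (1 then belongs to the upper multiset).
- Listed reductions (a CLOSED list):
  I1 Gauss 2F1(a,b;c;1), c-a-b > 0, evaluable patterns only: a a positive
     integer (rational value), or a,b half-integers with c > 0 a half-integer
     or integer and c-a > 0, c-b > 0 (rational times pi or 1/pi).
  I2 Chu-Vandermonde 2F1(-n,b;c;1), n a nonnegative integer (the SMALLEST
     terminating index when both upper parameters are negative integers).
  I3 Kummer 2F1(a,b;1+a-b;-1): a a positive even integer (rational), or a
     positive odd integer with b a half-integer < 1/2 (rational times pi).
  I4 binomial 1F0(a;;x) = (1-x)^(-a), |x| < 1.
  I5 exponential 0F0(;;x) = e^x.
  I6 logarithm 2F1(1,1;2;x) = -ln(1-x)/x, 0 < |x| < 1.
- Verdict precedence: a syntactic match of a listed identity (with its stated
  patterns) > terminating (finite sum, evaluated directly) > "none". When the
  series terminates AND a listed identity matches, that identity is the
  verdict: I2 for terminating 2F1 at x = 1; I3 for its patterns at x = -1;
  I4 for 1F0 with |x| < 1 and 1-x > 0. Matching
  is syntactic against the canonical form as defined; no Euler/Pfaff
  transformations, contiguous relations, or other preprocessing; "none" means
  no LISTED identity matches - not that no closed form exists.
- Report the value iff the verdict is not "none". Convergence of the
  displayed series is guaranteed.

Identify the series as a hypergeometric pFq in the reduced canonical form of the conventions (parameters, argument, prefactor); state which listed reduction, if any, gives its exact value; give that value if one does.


Key step: t_0 being \frac{4}{5}, the running product (C = 4/5, x = 1/4) telescopes to a rising factorial.
Adjacent-term ratio: r(k) = \frac{1}{4} * (k+1) (k+1) / [(k+2) (k+1)] - poly over poly, x = \frac{1}{4} from leading terms; C = \frac{4}{5} at k = 0.

Reduced: x = \frac{1}{4}, 2F1, upper = {1, 1}, lower = {2}, C = \frac{4}{5}. Verdict: logarithm (I6) matches (the logarithm: parameters (1,1;2), x = \frac{1}{4}). Sum: \left(-\frac{16}{5}\right) \cdot \ln\left(\frac{3}{4}\right).


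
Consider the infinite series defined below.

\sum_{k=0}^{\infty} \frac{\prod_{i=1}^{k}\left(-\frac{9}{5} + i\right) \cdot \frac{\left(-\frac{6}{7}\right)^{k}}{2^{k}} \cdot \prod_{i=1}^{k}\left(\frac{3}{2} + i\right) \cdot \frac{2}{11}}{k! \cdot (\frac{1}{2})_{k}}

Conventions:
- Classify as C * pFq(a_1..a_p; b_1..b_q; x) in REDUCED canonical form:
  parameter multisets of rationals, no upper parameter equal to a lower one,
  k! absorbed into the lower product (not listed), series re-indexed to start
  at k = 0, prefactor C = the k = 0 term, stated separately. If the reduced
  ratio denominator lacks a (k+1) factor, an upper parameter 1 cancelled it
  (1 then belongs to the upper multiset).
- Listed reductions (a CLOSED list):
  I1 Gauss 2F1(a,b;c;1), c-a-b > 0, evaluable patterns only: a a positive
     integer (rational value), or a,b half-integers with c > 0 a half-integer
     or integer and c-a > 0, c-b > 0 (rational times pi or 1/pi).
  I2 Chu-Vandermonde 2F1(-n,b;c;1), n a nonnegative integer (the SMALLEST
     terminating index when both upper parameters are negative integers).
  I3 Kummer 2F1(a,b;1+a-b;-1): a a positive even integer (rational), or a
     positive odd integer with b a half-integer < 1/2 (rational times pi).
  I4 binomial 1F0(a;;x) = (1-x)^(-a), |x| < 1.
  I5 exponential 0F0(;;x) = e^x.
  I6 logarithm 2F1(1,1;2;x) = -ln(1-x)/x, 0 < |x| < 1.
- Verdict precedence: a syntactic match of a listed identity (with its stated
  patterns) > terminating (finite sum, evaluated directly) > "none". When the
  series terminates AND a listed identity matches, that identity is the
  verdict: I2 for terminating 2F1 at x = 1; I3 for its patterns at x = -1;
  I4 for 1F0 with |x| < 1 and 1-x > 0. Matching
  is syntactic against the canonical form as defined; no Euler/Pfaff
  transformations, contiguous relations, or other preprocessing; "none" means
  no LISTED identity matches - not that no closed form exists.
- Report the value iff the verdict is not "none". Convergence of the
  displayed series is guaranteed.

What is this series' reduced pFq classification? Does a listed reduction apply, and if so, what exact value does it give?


x = -\frac{3}{7} here; the reduced form reads 2F1, upper {-\frac{4}{5}, \frac{5}{2}}, lower {\frac{1}{2}}, C = \frac{2}{11}. Verdict: none here - no I1-I6 shape fits x = -\frac{3}{7} with lower {\frac{1}{2}}.

Structural cue: from the first term \frac{2}{11}: the two k-th powers (C = 2/11) combine into one argument.
Adjacent-term ratio: r(k) = -\frac{3}{7} * (k-\frac{4}{5}) (k+\frac{5}{2}) / [(k+\frac{1}{2}) (k+1)] - poly over poly, x = -\frac{3}{7} from leading terms; C = \frac{2}{11} at k = 0.


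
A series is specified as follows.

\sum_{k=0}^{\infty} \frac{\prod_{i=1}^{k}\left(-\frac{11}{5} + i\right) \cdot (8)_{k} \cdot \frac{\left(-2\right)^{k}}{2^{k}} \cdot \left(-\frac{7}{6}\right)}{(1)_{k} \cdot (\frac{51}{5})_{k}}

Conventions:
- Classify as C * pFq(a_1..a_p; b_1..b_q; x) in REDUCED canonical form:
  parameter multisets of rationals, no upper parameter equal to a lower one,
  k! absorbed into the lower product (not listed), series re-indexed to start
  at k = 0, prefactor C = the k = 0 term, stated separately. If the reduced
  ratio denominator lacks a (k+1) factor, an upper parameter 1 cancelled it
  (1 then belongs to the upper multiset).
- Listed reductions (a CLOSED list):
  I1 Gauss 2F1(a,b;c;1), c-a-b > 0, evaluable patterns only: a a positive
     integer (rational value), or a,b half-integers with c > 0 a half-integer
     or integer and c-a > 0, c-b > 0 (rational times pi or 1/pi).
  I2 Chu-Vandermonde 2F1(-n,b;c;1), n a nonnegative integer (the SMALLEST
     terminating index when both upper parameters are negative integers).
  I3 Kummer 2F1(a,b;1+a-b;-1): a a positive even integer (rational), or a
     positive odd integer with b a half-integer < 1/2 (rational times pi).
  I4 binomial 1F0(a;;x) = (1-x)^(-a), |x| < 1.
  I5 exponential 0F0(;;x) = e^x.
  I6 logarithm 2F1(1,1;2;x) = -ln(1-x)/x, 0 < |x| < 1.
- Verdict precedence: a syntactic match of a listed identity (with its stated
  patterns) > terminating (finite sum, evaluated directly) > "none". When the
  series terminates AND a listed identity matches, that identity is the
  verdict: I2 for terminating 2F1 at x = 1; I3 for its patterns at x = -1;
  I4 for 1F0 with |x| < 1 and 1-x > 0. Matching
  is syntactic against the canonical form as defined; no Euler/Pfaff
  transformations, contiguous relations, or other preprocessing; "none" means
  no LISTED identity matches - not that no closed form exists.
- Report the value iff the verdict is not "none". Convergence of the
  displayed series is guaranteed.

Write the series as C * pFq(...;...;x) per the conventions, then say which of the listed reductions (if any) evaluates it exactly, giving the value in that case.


Classification (C = -\frac{7}{6}): 2F1 with upper {-\frac{6}{5}, 8}, lower {\frac{51}{5}}, argument x = -1. Verdict: Kummer's theorem (I3) applies (x = -1; c = \frac{51}{5} equals 1+a-b for upper {-\frac{6}{5}, 8}: listed pattern). Its exact value is -\frac{29233}{12500}.

First insight: t_0 being -\frac{7}{6}, (1)_k (C = -7/6, x = -1) is k! itself.
Adjacent-term ratio: r(k) = -1 * (k-\frac{6}{5}) (k+8) / [(k+\frac{51}{5}) (k+1)] - rational in k, leading ratio -1; with t_0 = -\frac{7}{6}, classification follows.


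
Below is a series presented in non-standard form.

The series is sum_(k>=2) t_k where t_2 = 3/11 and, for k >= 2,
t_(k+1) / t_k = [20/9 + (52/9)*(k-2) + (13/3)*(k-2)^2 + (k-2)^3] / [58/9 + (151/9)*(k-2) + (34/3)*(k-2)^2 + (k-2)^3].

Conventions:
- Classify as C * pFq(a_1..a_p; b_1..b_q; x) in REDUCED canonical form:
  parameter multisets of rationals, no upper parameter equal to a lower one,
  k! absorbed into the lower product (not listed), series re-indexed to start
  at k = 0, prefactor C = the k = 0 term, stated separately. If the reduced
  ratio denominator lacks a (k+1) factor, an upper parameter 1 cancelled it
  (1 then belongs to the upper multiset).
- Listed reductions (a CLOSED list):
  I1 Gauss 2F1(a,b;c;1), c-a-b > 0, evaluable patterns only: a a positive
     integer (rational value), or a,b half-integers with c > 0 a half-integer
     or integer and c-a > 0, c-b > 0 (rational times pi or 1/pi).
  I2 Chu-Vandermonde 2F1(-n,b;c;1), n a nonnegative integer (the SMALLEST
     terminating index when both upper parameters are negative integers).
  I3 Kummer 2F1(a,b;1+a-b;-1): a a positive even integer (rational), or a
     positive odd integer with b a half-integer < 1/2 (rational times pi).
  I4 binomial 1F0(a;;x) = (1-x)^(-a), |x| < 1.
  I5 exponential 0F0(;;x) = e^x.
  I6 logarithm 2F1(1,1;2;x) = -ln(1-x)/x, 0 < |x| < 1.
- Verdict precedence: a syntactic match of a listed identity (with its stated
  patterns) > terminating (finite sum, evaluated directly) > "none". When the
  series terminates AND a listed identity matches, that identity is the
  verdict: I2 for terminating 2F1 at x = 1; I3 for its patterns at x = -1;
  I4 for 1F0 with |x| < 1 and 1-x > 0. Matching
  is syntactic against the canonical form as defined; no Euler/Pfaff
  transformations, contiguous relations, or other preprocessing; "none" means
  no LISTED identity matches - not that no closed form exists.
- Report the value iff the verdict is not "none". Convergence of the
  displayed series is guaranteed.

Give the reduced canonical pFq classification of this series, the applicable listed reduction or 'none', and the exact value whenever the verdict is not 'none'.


This is 3/11 * 2F1(5/3, 2; 29/3; 1) in reduced canonical form. Verdict: Gauss's theorem (I1) applies (x = 1: the Gamma ratio telescopes since c-a-b = 6 > 0 and a = 2 in Z>0). Sum: 299/693.

The tell: from the first term 3/11: the expanded ratio factors over Q; prefactor 3/11, roots give parameters.
Adjacent-term ratio: r(k) = 1 * (k+5/3) (k+2) / [(k+29/3) (k+1)] - poly over poly, x = 1 from leading terms; C = 3/11 at k = 0.


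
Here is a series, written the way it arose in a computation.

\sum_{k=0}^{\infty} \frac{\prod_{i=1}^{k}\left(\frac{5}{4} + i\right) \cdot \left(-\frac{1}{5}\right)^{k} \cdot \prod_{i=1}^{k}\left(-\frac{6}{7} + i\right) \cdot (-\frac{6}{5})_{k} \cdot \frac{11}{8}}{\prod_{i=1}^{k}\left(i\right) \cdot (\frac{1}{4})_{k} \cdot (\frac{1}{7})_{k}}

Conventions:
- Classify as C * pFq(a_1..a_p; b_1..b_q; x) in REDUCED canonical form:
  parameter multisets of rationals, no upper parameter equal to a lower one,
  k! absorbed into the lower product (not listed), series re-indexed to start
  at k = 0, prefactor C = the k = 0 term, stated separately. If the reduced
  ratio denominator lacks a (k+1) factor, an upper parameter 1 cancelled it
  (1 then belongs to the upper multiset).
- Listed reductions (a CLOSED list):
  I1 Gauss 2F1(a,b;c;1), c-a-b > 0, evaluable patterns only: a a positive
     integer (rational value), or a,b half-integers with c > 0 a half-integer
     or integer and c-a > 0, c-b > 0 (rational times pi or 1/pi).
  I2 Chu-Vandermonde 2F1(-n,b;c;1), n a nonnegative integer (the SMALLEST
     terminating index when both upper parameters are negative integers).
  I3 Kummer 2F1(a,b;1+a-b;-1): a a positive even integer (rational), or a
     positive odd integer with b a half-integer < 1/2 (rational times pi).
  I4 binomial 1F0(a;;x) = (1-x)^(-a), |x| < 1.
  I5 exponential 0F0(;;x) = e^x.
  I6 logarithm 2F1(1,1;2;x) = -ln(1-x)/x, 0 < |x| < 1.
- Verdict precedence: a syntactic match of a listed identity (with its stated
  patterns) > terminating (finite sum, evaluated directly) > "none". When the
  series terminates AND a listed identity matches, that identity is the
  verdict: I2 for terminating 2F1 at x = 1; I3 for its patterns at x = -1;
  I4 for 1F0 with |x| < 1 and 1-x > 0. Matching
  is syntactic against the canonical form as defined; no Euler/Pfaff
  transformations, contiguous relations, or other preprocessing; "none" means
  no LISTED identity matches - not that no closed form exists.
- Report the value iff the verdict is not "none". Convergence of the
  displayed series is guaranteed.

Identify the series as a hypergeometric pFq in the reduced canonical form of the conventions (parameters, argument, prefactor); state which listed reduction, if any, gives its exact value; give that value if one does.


Key step: x = -\frac{1}{5} and the running product (C = 11/8, x = -1/5) telescopes to a rising factorial.
Ratio: r(k) = -\frac{1}{5} * (k-\frac{6}{5}) (k+\frac{9}{4}) / [(k+\frac{1}{4}) (k+1)] - rational in k. x = -\frac{1}{5}; t_0 = \frac{11}{8}; negate the roots.

Prefactor \frac{11}{8}, argument -\frac{1}{5}: 2F1 with upper {-\frac{6}{5}, \frac{9}{4}} over lower {\frac{1}{4}}. Verdict: no listed reduction: x = -\frac{1}{5} and upper {-\frac{6}{5}, \frac{9}{4}} fail every I1-I6 pattern.
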